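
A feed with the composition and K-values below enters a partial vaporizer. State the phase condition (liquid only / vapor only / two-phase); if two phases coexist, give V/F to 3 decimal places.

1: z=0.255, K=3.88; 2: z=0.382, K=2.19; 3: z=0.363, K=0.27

ΣzᵢKᵢ = 1.924; Σzᵢ/Kᵢ = 1.585.
Both exceed 1, so a two-phase solution exists.
Rachford–Rice: g(ψ) = Σ zᵢ(Kᵢ−1)/(1+ψ(Kᵢ−1)) = 0.
Newton–Raphson from ψ = 0.46:
  ψ = 0.460: g = 0.2107, g' = -1.056 → ψ = 0.660
  ψ = 0.660: g = -0.0031, g' = -1.141 → ψ = 0.657
Converged at ψ = 0.657.

two-phase, V/F = 0.657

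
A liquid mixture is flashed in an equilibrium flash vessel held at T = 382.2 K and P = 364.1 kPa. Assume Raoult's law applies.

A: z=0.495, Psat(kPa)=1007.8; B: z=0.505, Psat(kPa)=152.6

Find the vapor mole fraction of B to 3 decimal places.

y_B = 0.315

Raoult's law: Kᵢ = Pᵢˢᵃᵗ/P = Pᵢˢᵃᵗ/364.1.
  K_A = 1007.8/364.1 = 2.76792, K_B = 152.6/364.1 = 0.41912
Material balance + equilibrium reduce to Σ zᵢ(Kᵢ−1)/(1+V/F(Kᵢ−1)) = 0.
g(0) = ΣzᵢKᵢ − 1 = 0.582 and g(1) = 1 − Σzᵢ/Kᵢ = -0.384, so a root lies in (0, 1).
Binary case is linear: z₁(K₁−1)(1+V/F(K₂−1)) + z₂(K₂−1)(1+V/F(K₁−1)) = 0
⇒ V/F = [z₁(K₁−1)+z₂(K₂−1)] / [−(K₁−1)(K₂−1)] = 0.5818/1.0270 = 0.567
Compositions from xᵢ = zᵢ/(1+V/F(Kᵢ−1)), yᵢ = Kᵢxᵢ:
  A: x = 0.247, y = 0.685
  B: x = 0.753, y = 0.315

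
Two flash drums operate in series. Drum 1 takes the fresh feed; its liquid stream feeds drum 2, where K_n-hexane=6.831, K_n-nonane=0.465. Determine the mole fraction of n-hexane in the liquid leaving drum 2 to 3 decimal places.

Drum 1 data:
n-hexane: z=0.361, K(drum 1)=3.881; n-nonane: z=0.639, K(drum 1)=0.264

Drum 1:
Material balance + equilibrium reduce to Σ zᵢ(Kᵢ−1)/(1+ψ₁(Kᵢ−1)) = 0.
g(0) = ΣzᵢKᵢ − 1 = 0.570 and g(1) = 1 − Σzᵢ/Kᵢ = -1.513, so a root lies in (0, 1).
Binary case is linear: z₁(K₁−1)(1+ψ₁(K₂−1)) + z₂(K₂−1)(1+ψ₁(K₁−1)) = 0
⇒ ψ₁ = [z₁(K₁−1)+z₂(K₂−1)] / [−(K₁−1)(K₂−1)] = 0.5697/2.1204 = 0.269
Drum-1 compositions:
  n-hexane: x = 0.203, y = 0.790
  n-nonane: x = 0.797, y = 0.210
Drum-2 feed = drum-1 liquid: z₂ = (0.2035, 0.7965).
Drum 2:
Let ψ₂ = V/F and solve Σ zᵢ(Kᵢ−1)/(1+ψ₂(Kᵢ−1)) = 0.
Feasibility: ΣzᵢKᵢ = 1.760, Σzᵢ/Kᵢ = 1.743 — both > 1, two phases present.
Iterate (Newton) starting at ψ₂ = 0.62:
  ψ₂ = 0.620: g = -0.3806, g' = -0.835 → ψ₂ = 0.164
  ψ₂ = 0.164: g = 0.1386, g' = -2.078 → ψ₂ = 0.231
  ψ₂ = 0.231: g = 0.0192, g' = -1.552 → ψ₂ = 0.243
  ψ₂ = 0.243: g = 0.0004, g' = -1.483 → ψ₂ = 0.244
Converged at ψ₂ = 0.244.
  n-hexane: x = 0.084, y = 0.574
  n-nonane: x = 0.916, y = 0.426

x_n-hexane (drum 2) = 0.084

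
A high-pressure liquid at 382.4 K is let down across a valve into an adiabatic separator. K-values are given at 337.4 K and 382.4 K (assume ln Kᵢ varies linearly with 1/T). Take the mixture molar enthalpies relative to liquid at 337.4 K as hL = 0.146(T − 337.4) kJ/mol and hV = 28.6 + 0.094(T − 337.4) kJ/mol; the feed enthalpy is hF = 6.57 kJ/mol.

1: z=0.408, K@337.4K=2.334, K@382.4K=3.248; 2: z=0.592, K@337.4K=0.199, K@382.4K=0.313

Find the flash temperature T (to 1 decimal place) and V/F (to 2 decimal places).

T = 351.3 K, V/F = 0.16

Adiabatic flash: solve Rachford–Rice at each trial T, then check hF = ψ·hV(T) + (1−ψ)·hL(T).
  T = 337.4 K: K = (2.334, 0.199), RR gives ψ = 0.066, H_out = 1.876 kJ/mol
  T = 382.4 K: K = (3.248, 0.313), RR gives ψ = 0.331, H_out = 15.250 kJ/mol
  T = 359.9 K: K = (2.782, 0.253), RR gives ψ = 0.214, H_out = 9.157 kJ/mol
  T = 348.6 K: K = (2.554, 0.225), RR gives ψ = 0.146, H_out = 5.718 kJ/mol
  T = 354.2 K: K = (2.667, 0.239), RR gives ψ = 0.181, H_out = 7.466 kJ/mol
  T = 351.4 K: K = (2.610, 0.232), RR gives ψ = 0.164, H_out = 6.604 kJ/mol
  T = 350.0 K: K = (2.582, 0.229), RR gives ψ = 0.155, H_out = 6.164 kJ/mol
Linear interpolation between T = 350.0 (H_out = 6.164) and T = 351.4 (H_out = 6.604) on hF = 6.57 gives T ≈ 351.3 K, at which ψ = 0.16.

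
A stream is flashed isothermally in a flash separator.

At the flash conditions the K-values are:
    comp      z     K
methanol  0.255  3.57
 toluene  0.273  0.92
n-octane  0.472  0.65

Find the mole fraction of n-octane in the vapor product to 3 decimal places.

Material balance + equilibrium reduce to Σ zᵢ(Kᵢ−1)/(1+β(Kᵢ−1)) = 0.
Check two-phase: ΣzᵢKᵢ = 1.468 > 1 and Σzᵢ/Kᵢ = 1.094 > 1, so g(0) = 0.468 > 0 and g(1) = -0.094 < 0.
Newton–Raphson from β = 0.61:
  β = 0.610: g = 0.0222, g' = -0.351 → β = 0.673
  β = 0.673: g = 0.0008, g' = -0.327 → β = 0.676
Converged at β = 0.676.
Compositions from xᵢ = zᵢ/(1+β(Kᵢ−1)), yᵢ = Kᵢxᵢ:
  methanol: x = 0.093, y = 0.333
  toluene: x = 0.289, y = 0.266
  n-octane: x = 0.618, y = 0.402

y_n-octane = 0.402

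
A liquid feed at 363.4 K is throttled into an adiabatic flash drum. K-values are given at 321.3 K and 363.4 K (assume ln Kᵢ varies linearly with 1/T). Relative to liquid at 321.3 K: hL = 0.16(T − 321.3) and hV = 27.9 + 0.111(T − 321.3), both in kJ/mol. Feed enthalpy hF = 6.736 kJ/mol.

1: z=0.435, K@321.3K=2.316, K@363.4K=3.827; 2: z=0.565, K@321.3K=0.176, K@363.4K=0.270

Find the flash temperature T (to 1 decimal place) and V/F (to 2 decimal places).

T = 330.6 K, V/F = 0.19

Adiabatic flash: solve Rachford–Rice at each trial T, then check hF = ψ·hV(T) + (1−ψ)·hL(T).
  T = 321.3 K: K = (2.316, 0.176), RR gives ψ = 0.099, H_out = 2.750 kJ/mol
  T = 363.4 K: K = (3.827, 0.270), RR gives ψ = 0.396, H_out = 16.968 kJ/mol
  T = 342.4 K: K = (3.025, 0.221), RR gives ψ = 0.279, H_out = 10.883 kJ/mol
  T = 331.9 K: K = (2.660, 0.198), RR gives ψ = 0.202, H_out = 7.228 kJ/mol
  T = 326.6 K: K = (2.485, 0.187), RR gives ψ = 0.154, H_out = 5.117 kJ/mol
  T = 329.2 K: K = (2.570, 0.192), RR gives ψ = 0.179, H_out = 6.180 kJ/mol
  T = 330.5 K: K = (2.613, 0.195), RR gives ψ = 0.190, H_out = 6.691 kJ/mol
Linear interpolation between T = 330.5 (H_out = 6.691) and T = 331.9 (H_out = 7.228) on hF = 6.736 gives T ≈ 330.6 K, at which ψ = 0.19.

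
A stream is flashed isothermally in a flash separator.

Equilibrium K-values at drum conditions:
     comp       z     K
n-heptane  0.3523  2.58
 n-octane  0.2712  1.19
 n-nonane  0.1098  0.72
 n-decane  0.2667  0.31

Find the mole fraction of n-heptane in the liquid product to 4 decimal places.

Let β = V/F and solve Σ zᵢ(Kᵢ−1)/(1+β(Kᵢ−1)) = 0.
g(0) = ΣzᵢKᵢ − 1 = 0.3934 and g(1) = 1 − Σzᵢ/Kᵢ = -0.3773, so a root lies in (0, 1).
Newton iteration, β⁰ = 0.55:
  β = 0.5500: g = 0.01156, g' = -0.6016 → β = 0.5692
  β = 0.5692: g = -0.00006, g' = -0.6083 → β = 0.5691
Converged at β = 0.5691.
Compositions from xᵢ = zᵢ/(1+β(Kᵢ−1)), yᵢ = Kᵢxᵢ:
  n-heptane: x = 0.1855, y = 0.4786
  n-octane: x = 0.2447, y = 0.2912
  n-nonane: x = 0.1306, y = 0.0940
  n-decane: x = 0.4392, y = 0.1361

x_n-heptane = 0.1855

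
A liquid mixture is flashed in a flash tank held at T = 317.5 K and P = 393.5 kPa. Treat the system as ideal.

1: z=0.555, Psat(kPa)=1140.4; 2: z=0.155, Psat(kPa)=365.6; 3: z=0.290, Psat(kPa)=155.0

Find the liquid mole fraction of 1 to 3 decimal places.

x_1 = 0.207

Raoult's law: Kᵢ = Pᵢˢᵃᵗ/P = Pᵢˢᵃᵗ/393.5.
  K_1 = 1140.4/393.5 = 2.89809, K_2 = 365.6/393.5 = 0.92910, K_3 = 155.0/393.5 = 0.39390
Rachford–Rice: g(ψ) = Σ zᵢ(Kᵢ−1)/(1+ψ(Kᵢ−1)) = 0.
Check two-phase: ΣzᵢKᵢ = 1.867 > 1 and Σzᵢ/Kᵢ = 1.095 > 1, so g(0) = 0.867 > 0 and g(1) = -0.095 < 0.
Iterate (Newton) starting at ψ = 0.59:
  ψ = 0.590: g = 0.2119, g' = -0.704 → ψ = 0.891
  ψ = 0.891: g = -0.0024, g' = -0.780 → ψ = 0.888
Converged at ψ = 0.888.
Compositions from xᵢ = zᵢ/(1+ψ(Kᵢ−1)), yᵢ = Kᵢxᵢ:
  1: x = 0.207, y = 0.599
  2: x = 0.165, y = 0.154
  3: x = 0.628, y = 0.247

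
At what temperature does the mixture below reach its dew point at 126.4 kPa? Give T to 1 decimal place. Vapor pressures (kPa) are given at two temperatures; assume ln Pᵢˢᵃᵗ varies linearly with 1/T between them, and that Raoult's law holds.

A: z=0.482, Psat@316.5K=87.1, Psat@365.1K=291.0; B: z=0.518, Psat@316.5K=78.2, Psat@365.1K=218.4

T = 333.7 K

Dew-point temperature: Σzᵢ·P/Pᵢˢᵃᵗ(T) = 1. Interpolate ln Pᵢˢᵃᵗ = aᵢ + bᵢ/T.
  T = 316.5 K: ΣzᵢP/Pᵢˢᵃᵗ = 1.5368
  T = 365.1 K: ΣzᵢP/Pᵢˢᵃᵗ = 0.5092
  T = 340.8 K: ΣzᵢP/Pᵢˢᵃᵗ = 0.8496
  T = 328.6 K: ΣzᵢP/Pᵢˢᵃᵗ = 1.1312
  T = 334.7 K: ΣzᵢP/Pᵢˢᵃᵗ = 0.9777
  T = 331.6 K: ΣzᵢP/Pᵢˢᵃᵗ = 1.0522
  T = 333.1 K: ΣzᵢP/Pᵢˢᵃᵗ = 1.0153
  T = 333.9 K: ΣzᵢP/Pᵢˢᵃᵗ = 0.9963
Interpolating between 333.1 K and 333.9 K gives T ≈ 333.7 K.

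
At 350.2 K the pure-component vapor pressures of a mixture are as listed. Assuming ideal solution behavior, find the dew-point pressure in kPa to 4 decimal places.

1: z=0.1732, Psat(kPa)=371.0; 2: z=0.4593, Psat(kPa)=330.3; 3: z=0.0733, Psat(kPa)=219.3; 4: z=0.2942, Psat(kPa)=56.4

Pdew = 134.9900 kPa

At the dew point ψ → 1, so Σzᵢ/Kᵢ = 1 with Kᵢ = Pᵢˢᵃᵗ/P ⇒ 1/P = Σzᵢ/Pᵢˢᵃᵗ.
1/P = 0.1732/371.0 + 0.4593/330.3 + 0.0733/219.3 + 0.2942/56.4 = 0.0074080 ⇒ P = 134.9900 kPa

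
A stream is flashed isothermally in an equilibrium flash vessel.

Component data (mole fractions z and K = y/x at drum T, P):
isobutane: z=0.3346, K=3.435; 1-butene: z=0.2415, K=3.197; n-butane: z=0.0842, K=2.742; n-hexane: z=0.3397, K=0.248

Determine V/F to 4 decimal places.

Rachford–Rice: g(V/F) = Σ zᵢ(Kᵢ−1)/(1+V/F(Kᵢ−1)) = 0.
Check two-phase: ΣzᵢKᵢ = 2.2365 > 1 and Σzᵢ/Kᵢ = 1.5734 > 1, so g(0) = 1.2365 > 0 and g(1) = -0.5734 < 0.
Newton–Raphson from V/F = 0.5:
  V/F = 0.5000: g = 0.28927, g' = -1.2345 → V/F = 0.7343
  V/F = 0.7343: g = -0.01086, g' = -1.4331 → V/F = 0.7267
Converged at V/F = 0.7267.

V/F = 0.7267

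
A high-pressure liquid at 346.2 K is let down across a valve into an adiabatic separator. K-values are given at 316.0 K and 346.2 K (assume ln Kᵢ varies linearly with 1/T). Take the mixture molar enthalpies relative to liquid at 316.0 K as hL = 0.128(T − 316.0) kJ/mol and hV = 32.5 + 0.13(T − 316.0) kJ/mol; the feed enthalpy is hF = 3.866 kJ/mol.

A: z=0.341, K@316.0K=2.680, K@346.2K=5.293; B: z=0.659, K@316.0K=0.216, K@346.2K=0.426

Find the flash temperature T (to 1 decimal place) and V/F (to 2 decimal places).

T = 319.6 K, V/F = 0.10

Adiabatic flash: solve Rachford–Rice at each trial T, then check hF = ψ·hV(T) + (1−ψ)·hL(T).
  T = 316.0 K: K = (2.680, 0.216), RR gives ψ = 0.043, H_out = 1.387 kJ/mol
  T = 346.2 K: K = (5.293, 0.426), RR gives ψ = 0.441, H_out = 18.211 kJ/mol
  T = 331.1 K: K = (3.825, 0.308), RR gives ψ = 0.260, H_out = 10.377 kJ/mol
  T = 323.6 K: K = (3.219, 0.259), RR gives ψ = 0.163, H_out = 6.286 kJ/mol
  T = 319.8 K: K = (2.940, 0.237), RR gives ψ = 0.107, H_out = 3.973 kJ/mol
  T = 317.9 K: K = (2.808, 0.226), RR gives ψ = 0.076, H_out = 2.721 kJ/mol
Linear interpolation between T = 317.9 (H_out = 2.721) and T = 319.8 (H_out = 3.973) on hF = 3.866 gives T ≈ 319.6 K, at which ψ = 0.10.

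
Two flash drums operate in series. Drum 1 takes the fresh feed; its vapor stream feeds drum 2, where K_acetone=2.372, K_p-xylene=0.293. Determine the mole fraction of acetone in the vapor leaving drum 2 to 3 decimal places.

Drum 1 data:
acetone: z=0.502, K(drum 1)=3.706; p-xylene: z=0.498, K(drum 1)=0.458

Drum 1:
Let ψ₁ = V/F and solve Σ zᵢ(Kᵢ−1)/(1+ψ₁(Kᵢ−1)) = 0.
g(0) = ΣzᵢKᵢ − 1 = 1.088 and g(1) = 1 − Σzᵢ/Kᵢ = -0.223, so a root lies in (0, 1).
Newton–Raphson from ψ₁ = 0.44:
  ψ₁ = 0.440: g = 0.2657, g' = -1.018 → ψ₁ = 0.701
  ψ₁ = 0.701: g = 0.0337, g' = -0.819 → ψ₁ = 0.742
Converged at ψ₁ = 0.742.
Drum-1 compositions:
  acetone: x = 0.167, y = 0.618
  p-xylene: x = 0.833, y = 0.382
Drum-2 feed = drum-1 vapor: z₂ = (0.6184, 0.3816).
Drum 2:
Let ψ₂ = V/F and solve Σ zᵢ(Kᵢ−1)/(1+ψ₂(Kᵢ−1)) = 0.
Check two-phase: ΣzᵢKᵢ = 1.579 > 1 and Σzᵢ/Kᵢ = 1.563 > 1, so g(0) = 0.579 > 0 and g(1) = -0.563 < 0.
Iterate (Newton) starting at ψ₂ = 0.5:
  ψ₂ = 0.500: g = 0.0860, g' = -0.866 → ψ₂ = 0.599
  ψ₂ = 0.599: g = -0.0025, g' = -0.925 → ψ₂ = 0.597
Converged at ψ₂ = 0.597.
  acetone: x = 0.340, y = 0.807
  p-xylene: x = 0.660, y = 0.193

y_acetone (drum 2) = 0.807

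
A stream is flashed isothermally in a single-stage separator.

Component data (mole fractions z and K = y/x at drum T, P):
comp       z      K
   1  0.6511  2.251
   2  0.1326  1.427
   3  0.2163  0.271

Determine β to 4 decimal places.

β = 0.8702

Material balance + equilibrium reduce to Σ zᵢ(Kᵢ−1)/(1+β(Kᵢ−1)) = 0.
Feasibility: ΣzᵢKᵢ = 1.7135, Σzᵢ/Kᵢ = 1.1803 — both > 1, two phases present.
Newton–Raphson from β = 0.5:
  β = 0.5000: g = 0.29963, g' = -0.6867 → β = 0.9363
  β = 0.9363: g = -0.08120, g' = -1.3694 → β = 0.8770
  β = 0.8770: g = -0.00764, g' = -1.1283 → β = 0.8703
  β = 0.8703: g = -0.00007, g' = -1.1065 → β = 0.8702
Converged at β = 0.8702.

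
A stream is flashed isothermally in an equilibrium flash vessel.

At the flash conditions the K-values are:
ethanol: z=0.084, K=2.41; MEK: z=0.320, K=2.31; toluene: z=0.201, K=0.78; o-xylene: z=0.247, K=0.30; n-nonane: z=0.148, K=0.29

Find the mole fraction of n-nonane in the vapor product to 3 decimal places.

Let ψ = V/F and solve Σ zᵢ(Kᵢ−1)/(1+ψ(Kᵢ−1)) = 0.
g(0) = ΣzᵢKᵢ − 1 = 0.215 and g(1) = 1 − Σzᵢ/Kᵢ = -0.765, so a root lies in (0, 1).
Newton iteration, ψ⁰ = 0.5:
  ψ = 0.500: g = -0.1558, g' = -0.736 → ψ = 0.288
  ψ = 0.288: g = -0.0074, g' = -0.693 → ψ = 0.278
Converged at ψ = 0.278.
Compositions from xᵢ = zᵢ/(1+ψ(Kᵢ−1)), yᵢ = Kᵢxᵢ:
  ethanol: x = 0.060, y = 0.146
  MEK: x = 0.235, y = 0.542
  toluene: x = 0.214, y = 0.167
  o-xylene: x = 0.307, y = 0.092
  n-nonane: x = 0.184, y = 0.053

y_n-nonane = 0.053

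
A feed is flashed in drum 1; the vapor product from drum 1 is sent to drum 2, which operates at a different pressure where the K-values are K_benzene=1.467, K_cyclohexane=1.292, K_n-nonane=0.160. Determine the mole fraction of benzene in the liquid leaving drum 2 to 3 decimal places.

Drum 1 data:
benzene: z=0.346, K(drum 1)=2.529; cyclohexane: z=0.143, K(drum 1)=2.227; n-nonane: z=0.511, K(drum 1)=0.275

x_benzene (drum 2) = 0.471

Drum 1:
Iterate (Newton) starting at ψ₁ = 0.61:
  ψ₁ = 0.610: g = -0.2902, g' = -1.150 → ψ₁ = 0.358
  ψ₁ = 0.358: g = -0.0363, g' = -0.932 → ψ₁ = 0.319
Converged at ψ₁ = 0.319.
Drum-1 compositions:
  benzene: x = 0.233, y = 0.588
  cyclohexane: x = 0.103, y = 0.229
  n-nonane: x = 0.665, y = 0.183
Drum-2 feed = drum-1 vapor: z₂ = (0.5883, 0.2289, 0.1828).
Drum 2:
Newton–Raphson from ψ₂ = 0.5:
  ψ₂ = 0.500: g = 0.0164, g' = -0.483 → ψ₂ = 0.534
  ψ₂ = 0.534: g = -0.0006, g' = -0.521 → ψ₂ = 0.533
Converged at ψ₂ = 0.533.
  benzene: x = 0.471, y = 0.691
  cyclohexane: x = 0.198, y = 0.256
  n-nonane: x = 0.331, y = 0.053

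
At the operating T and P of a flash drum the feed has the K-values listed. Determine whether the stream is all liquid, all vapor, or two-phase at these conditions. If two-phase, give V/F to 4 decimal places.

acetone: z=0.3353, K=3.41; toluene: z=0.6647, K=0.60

ΣzᵢKᵢ = 1.5422; Σzᵢ/Kᵢ = 1.2062.
Both exceed 1, so a two-phase solution exists.
Binary case is linear: z₁(K₁−1)(1+ψ(K₂−1)) + z₂(K₂−1)(1+ψ(K₁−1)) = 0
⇒ ψ = [z₁(K₁−1)+z₂(K₂−1)] / [−(K₁−1)(K₂−1)] = 0.54219/0.96400 = 0.5624

two-phase, V/F = 0.5624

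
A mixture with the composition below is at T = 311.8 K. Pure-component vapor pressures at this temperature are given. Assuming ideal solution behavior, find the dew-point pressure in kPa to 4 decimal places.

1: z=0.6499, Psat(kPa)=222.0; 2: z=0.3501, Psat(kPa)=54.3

At the dew point ψ → 1, so Σzᵢ/Kᵢ = 1 with Kᵢ = Pᵢˢᵃᵗ/P ⇒ 1/P = Σzᵢ/Pᵢˢᵃᵗ.
1/P = 0.6499/222.0 + 0.3501/54.3 = 0.0093750 ⇒ P = 106.6668 kPa

Pdew = 106.6668 kPa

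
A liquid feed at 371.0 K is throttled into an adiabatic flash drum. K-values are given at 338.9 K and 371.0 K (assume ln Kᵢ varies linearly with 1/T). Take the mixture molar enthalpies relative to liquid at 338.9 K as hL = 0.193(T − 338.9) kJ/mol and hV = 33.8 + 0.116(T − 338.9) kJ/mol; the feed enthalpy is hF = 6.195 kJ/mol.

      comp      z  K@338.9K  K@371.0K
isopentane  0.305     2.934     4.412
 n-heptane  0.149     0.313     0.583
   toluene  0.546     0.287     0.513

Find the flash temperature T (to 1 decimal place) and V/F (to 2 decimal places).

T = 345.8 K, V/F = 0.15

Adiabatic flash: solve Rachford–Rice at each trial T, then check hF = ψ·hV(T) + (1−ψ)·hL(T).
  T = 338.9 K: K = (2.934, 0.313, 0.287), RR gives ψ = 0.072, H_out = 2.426 kJ/mol
  T = 371.0 K: K = (4.412, 0.583, 0.513), RR gives ψ = 0.442, H_out = 20.039 kJ/mol
  T = 354.9 K: K = (3.629, 0.433, 0.388), RR gives ψ = 0.242, H_out = 10.974 kJ/mol
  T = 346.9 K: K = (3.271, 0.369, 0.335), RR gives ψ = 0.158, H_out = 6.779 kJ/mol
  T = 342.9 K: K = (3.100, 0.340, 0.310), RR gives ψ = 0.115, H_out = 4.639 kJ/mol
  T = 344.9 K: K = (3.185, 0.355, 0.323), RR gives ψ = 0.137, H_out = 5.716 kJ/mol
Linear interpolation between T = 344.9 (H_out = 5.716) and T = 346.9 (H_out = 6.779) on hF = 6.195 gives T ≈ 345.8 K, at which ψ = 0.15.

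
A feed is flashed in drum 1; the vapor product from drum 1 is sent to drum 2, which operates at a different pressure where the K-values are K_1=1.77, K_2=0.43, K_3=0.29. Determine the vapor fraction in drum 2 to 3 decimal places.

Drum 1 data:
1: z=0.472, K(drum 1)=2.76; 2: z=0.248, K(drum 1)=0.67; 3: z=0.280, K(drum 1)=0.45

Drum 1:
Newton–Raphson from ψ₁ = 0.44:
  ψ₁ = 0.440: g = 0.1693, g' = -0.649 → ψ₁ = 0.701
  ψ₁ = 0.701: g = 0.0148, g' = -0.563 → ψ₁ = 0.727
Converged at ψ₁ = 0.727.
Drum-1 compositions:
  1: x = 0.207, y = 0.571
  2: x = 0.326, y = 0.219
  3: x = 0.467, y = 0.210
Drum-2 feed = drum-1 vapor: z₂ = (0.5714, 0.2186, 0.2100).
Drum 2:
Rachford–Rice: g(ψ₂) = Σ zᵢ(Kᵢ−1)/(1+ψ₂(Kᵢ−1)) = 0.
Feasibility: ΣzᵢKᵢ = 1.166, Σzᵢ/Kᵢ = 1.555 — both > 1, two phases present.
Iterate (Newton) starting at ψ₂ = 0.45:
  ψ₂ = 0.450: g = -0.0600, g' = -0.544 → ψ₂ = 0.340
  ψ₂ = 0.340: g = -0.0023, g' = -0.506 → ψ₂ = 0.335
Converged at ψ₂ = 0.335.
  1: x = 0.454, y = 0.804
  2: x = 0.270, y = 0.116
  3: x = 0.276, y = 0.080

V/F (drum 2) = 0.335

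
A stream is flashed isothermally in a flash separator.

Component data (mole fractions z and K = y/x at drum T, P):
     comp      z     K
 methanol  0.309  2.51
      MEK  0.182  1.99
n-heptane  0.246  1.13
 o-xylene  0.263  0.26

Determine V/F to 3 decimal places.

Rachford–Rice: g(V/F) = Σ zᵢ(Kᵢ−1)/(1+V/F(Kᵢ−1)) = 0.
Feasibility: ΣzᵢKᵢ = 1.484, Σzᵢ/Kᵢ = 1.444 — both > 1, two phases present.
Newton–Raphson from V/F = 0.5:
  V/F = 0.500: g = 0.1075, g' = -0.675 → V/F = 0.659
  V/F = 0.659: g = -0.0077, g' = -0.795 → V/F = 0.650
  V/F = 0.650: g = -0.0001, g' = -0.783 → V/F = 0.649
Converged at V/F = 0.649.

V/F = 0.649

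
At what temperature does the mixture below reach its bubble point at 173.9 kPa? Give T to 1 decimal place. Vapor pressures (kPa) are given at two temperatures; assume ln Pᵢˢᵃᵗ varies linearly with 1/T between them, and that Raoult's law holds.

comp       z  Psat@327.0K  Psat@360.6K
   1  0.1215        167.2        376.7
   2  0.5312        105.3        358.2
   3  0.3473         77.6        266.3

T = 341.4 K

Bubble-point temperature: ΣzᵢPᵢˢᵃᵗ(T) = P. Interpolate ln Pᵢˢᵃᵗ = aᵢ + bᵢ/T.
  T = 327.0 K: ΣzᵢPᵢˢᵃᵗ = 103.20 kPa
  T = 360.6 K: ΣzᵢPᵢˢᵃᵗ = 328.53 kPa
  T = 343.8 K: ΣzᵢPᵢˢᵃᵗ = 188.85 kPa
  T = 335.4 K: ΣzᵢPᵢˢᵃᵗ = 140.54 kPa
  T = 339.6 K: ΣzᵢPᵢˢᵃᵗ = 163.18 kPa
  T = 341.7 K: ΣzᵢPᵢˢᵃᵗ = 175.62 kPa
Interpolating between 339.6 K and 341.7 K gives T ≈ 341.4 K.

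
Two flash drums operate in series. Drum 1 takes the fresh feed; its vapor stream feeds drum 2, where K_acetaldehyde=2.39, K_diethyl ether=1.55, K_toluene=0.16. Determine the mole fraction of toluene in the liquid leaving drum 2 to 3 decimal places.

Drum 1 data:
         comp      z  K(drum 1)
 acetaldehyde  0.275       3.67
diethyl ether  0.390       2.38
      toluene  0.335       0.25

Drum 1:
Material balance + equilibrium reduce to Σ zᵢ(Kᵢ−1)/(1+ψ₁(Kᵢ−1)) = 0.
g(0) = ΣzᵢKᵢ − 1 = 1.021 and g(1) = 1 − Σzᵢ/Kᵢ = -0.579, so a root lies in (0, 1).
Iterate (Newton) starting at ψ₁ = 0.57:
  ψ₁ = 0.570: g = 0.1535, g' = -1.116 → ψ₁ = 0.708
  ψ₁ = 0.708: g = -0.0089, g' = -1.281 → ψ₁ = 0.701
Converged at ψ₁ = 0.701.
Drum-1 compositions:
  acetaldehyde: x = 0.096, y = 0.352
  diethyl ether: x = 0.198, y = 0.472
  toluene: x = 0.706, y = 0.176
Drum-2 feed = drum-1 vapor: z₂ = (0.3516, 0.4719, 0.1765).
Drum 2:
Let ψ₂ = V/F and solve Σ zᵢ(Kᵢ−1)/(1+ψ₂(Kᵢ−1)) = 0.
Check two-phase: ΣzᵢKᵢ = 1.600 > 1 and Σzᵢ/Kᵢ = 1.555 > 1, so g(0) = 0.600 > 0 and g(1) = -0.555 < 0.
Newton iteration, ψ₂⁰ = 0.5:
  ψ₂ = 0.500: g = 0.2363, g' = -0.694 → ψ₂ = 0.840
  ψ₂ = 0.840: g = -0.1010, g' = -1.651 → ψ₂ = 0.779
  ψ₂ = 0.779: g = -0.0127, g' = -1.269 → ψ₂ = 0.769
Converged at ψ₂ = 0.769.
  acetaldehyde: x = 0.170, y = 0.406
  diethyl ether: x = 0.332, y = 0.514
  toluene: x = 0.498, y = 0.080

x_toluene (drum 2) = 0.498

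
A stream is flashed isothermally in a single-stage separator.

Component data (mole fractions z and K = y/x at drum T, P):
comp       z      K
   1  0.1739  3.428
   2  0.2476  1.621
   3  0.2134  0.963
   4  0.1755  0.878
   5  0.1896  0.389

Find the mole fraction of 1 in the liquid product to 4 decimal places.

Let β = V/F and solve Σ zᵢ(Kᵢ−1)/(1+β(Kᵢ−1)) = 0.
Check two-phase: ΣzᵢKᵢ = 1.4308 > 1 and Σzᵢ/Kᵢ = 1.1124 > 1, so g(0) = 0.4308 > 0 and g(1) = -0.1124 < 0.
Newton iteration, β⁰ = 0.5:
  β = 0.5000: g = 0.11039, g' = -0.4148 → β = 0.7661
  β = 0.7661: g = 0.00226, g' = -0.4228 → β = 0.7715
Converged at β = 0.7715.
Compositions from xᵢ = zᵢ/(1+β(Kᵢ−1)), yᵢ = Kᵢxᵢ:
  1: x = 0.0605, y = 0.2075
  2: x = 0.1674, y = 0.2714
  3: x = 0.2197, y = 0.2115
  4: x = 0.1937, y = 0.1701
  5: x = 0.3587, y = 0.1395

x_1 = 0.0605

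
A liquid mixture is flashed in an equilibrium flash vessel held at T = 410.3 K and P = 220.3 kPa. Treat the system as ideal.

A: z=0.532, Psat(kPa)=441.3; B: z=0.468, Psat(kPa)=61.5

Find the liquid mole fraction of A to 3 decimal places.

x_A = 0.418

Raoult's law: Kᵢ = Pᵢˢᵃᵗ/P = Pᵢˢᵃᵗ/220.3.
  K_A = 441.3/220.3 = 2.00318, K_B = 61.5/220.3 = 0.27916
Newton–Raphson from ψ = 0.5:
  ψ = 0.500: g = -0.1720, g' = -0.832 → ψ = 0.293
  ψ = 0.293: g = -0.0154, g' = -0.711 → ψ = 0.272
Converged at ψ = 0.272.
Compositions from xᵢ = zᵢ/(1+ψ(Kᵢ−1)), yᵢ = Kᵢxᵢ:
  A: x = 0.418, y = 0.838
  B: x = 0.582, y = 0.162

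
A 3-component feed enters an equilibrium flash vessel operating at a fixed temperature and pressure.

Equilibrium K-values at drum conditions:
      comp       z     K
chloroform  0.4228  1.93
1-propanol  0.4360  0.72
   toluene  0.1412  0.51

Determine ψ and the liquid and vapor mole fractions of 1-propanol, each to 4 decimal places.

Newton–Raphson from ψ = 0.68:
  ψ = 0.6800: g = -0.01368, g' = -0.2656 → ψ = 0.6285
  ψ = 0.6285: g = 0.00002, g' = -0.2668 → ψ = 0.6286
Converged at ψ = 0.6286.
Compositions from xᵢ = zᵢ/(1+ψ(Kᵢ−1)), yᵢ = Kᵢxᵢ:
  chloroform: x = 0.2668, y = 0.5150
  1-propanol: x = 0.5291, y = 0.3810
  toluene: x = 0.2041, y = 0.1041

ψ = 0.6286, x_1-propanol = 0.5291, y_1-propanol = 0.3810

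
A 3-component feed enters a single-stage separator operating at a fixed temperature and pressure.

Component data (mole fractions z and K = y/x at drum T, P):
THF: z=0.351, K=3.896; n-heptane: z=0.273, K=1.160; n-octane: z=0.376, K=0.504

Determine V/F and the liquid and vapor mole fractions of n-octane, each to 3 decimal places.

Material balance + equilibrium reduce to Σ zᵢ(Kᵢ−1)/(1+V/F(Kᵢ−1)) = 0.
Feasibility: ΣzᵢKᵢ = 1.874, Σzᵢ/Kᵢ = 1.071 — both > 1, two phases present.
Iterate (Newton) starting at V/F = 0.64:
  V/F = 0.640: g = 0.1226, g' = -0.566 → V/F = 0.857
  V/F = 0.857: g = 0.0061, g' = -0.528 → V/F = 0.868
Converged at V/F = 0.868.
Compositions from xᵢ = zᵢ/(1+V/F(Kᵢ−1)), yᵢ = Kᵢxᵢ:
  THF: x = 0.100, y = 0.389
  n-heptane: x = 0.240, y = 0.278
  n-octane: x = 0.660, y = 0.333

V/F = 0.868, x_n-octane = 0.660, y_n-octane = 0.333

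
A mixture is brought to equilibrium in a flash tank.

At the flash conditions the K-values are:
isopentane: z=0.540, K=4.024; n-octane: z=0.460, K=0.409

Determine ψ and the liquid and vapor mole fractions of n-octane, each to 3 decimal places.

ψ = 0.762, x_n-octane = 0.837, y_n-octane = 0.342

Binary case is linear: z₁(K₁−1)(1+ψ(K₂−1)) + z₂(K₂−1)(1+ψ(K₁−1)) = 0
⇒ ψ = [z₁(K₁−1)+z₂(K₂−1)] / [−(K₁−1)(K₂−1)] = 1.3611/1.7872 = 0.762
Compositions from xᵢ = zᵢ/(1+ψ(Kᵢ−1)), yᵢ = Kᵢxᵢ:
  isopentane: x = 0.163, y = 0.658
  n-octane: x = 0.837, y = 0.342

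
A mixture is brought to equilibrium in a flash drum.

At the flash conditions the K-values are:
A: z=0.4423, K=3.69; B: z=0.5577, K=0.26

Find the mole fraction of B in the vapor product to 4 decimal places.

y_B = 0.2039

Material balance + equilibrium reduce to Σ zᵢ(Kᵢ−1)/(1+β(Kᵢ−1)) = 0.
g(0) = ΣzᵢKᵢ − 1 = 0.7771 and g(1) = 1 − Σzᵢ/Kᵢ = -1.2649, so a root lies in (0, 1).
Newton–Raphson from β = 0.54:
  β = 0.5400: g = -0.20226, g' = -1.3793 → β = 0.3934
  β = 0.3934: g = -0.00406, g' = -1.3633 → β = 0.3904
Converged at β = 0.3904.
Compositions from xᵢ = zᵢ/(1+β(Kᵢ−1)), yᵢ = Kᵢxᵢ:
  A: x = 0.2157, y = 0.7961
  B: x = 0.7843, y = 0.2039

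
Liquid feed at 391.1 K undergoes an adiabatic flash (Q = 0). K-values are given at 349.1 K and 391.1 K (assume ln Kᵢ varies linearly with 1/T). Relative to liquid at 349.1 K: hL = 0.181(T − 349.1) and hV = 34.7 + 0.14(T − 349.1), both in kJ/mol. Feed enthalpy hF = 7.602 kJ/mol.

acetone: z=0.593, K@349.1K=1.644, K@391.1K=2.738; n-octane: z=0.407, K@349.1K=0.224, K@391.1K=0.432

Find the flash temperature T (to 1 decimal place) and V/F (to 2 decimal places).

Adiabatic flash: solve Rachford–Rice at each trial T, then check hF = ψ·hV(T) + (1−ψ)·hL(T).
  T = 349.1 K: K = (1.644, 0.224), RR gives ψ = 0.132, H_out = 4.587 kJ/mol
  T = 391.1 K: K = (2.738, 0.432), RR gives ψ = 0.810, H_out = 34.309 kJ/mol
  T = 370.1 K: K = (2.153, 0.317), RR gives ψ = 0.515, H_out = 21.228 kJ/mol
  T = 359.6 K: K = (1.889, 0.268), RR gives ψ = 0.352, H_out = 13.958 kJ/mol
  T = 354.4 K: K = (1.765, 0.245), RR gives ψ = 0.254, H_out = 9.714 kJ/mol
  T = 351.8 K: K = (1.705, 0.235), RR gives ψ = 0.198, H_out = 7.325 kJ/mol
  T = 353.1 K: K = (1.735, 0.240), RR gives ψ = 0.227, H_out = 8.547 kJ/mol
Linear interpolation between T = 351.8 (H_out = 7.325) and T = 353.1 (H_out = 8.547) on hF = 7.602 gives T ≈ 352.1 K, at which ψ = 0.20.

T = 352.1 K, V/F = 0.20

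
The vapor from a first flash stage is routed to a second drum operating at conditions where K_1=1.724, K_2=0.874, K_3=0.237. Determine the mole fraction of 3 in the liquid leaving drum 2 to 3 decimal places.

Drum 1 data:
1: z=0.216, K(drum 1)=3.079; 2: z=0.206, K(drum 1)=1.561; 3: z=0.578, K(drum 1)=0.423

Drum 1:
Rachford–Rice: g(ψ₁) = Σ zᵢ(Kᵢ−1)/(1+ψ₁(Kᵢ−1)) = 0.
Check two-phase: ΣzᵢKᵢ = 1.231 > 1 and Σzᵢ/Kᵢ = 1.569 > 1, so g(0) = 0.231 > 0 and g(1) = -0.569 < 0.
Iterate (Newton) starting at ψ₁ = 0.5:
  ψ₁ = 0.500: g = -0.1583, g' = -0.644 → ψ₁ = 0.254
  ψ₁ = 0.254: g = 0.0041, g' = -0.714 → ψ₁ = 0.260
Converged at ψ₁ = 0.260.
Drum-1 compositions:
  1: x = 0.140, y = 0.432
  2: x = 0.180, y = 0.281
  3: x = 0.680, y = 0.288
Drum-2 feed = drum-1 vapor: z₂ = (0.4317, 0.2806, 0.2876).
Drum 2:
Material balance + equilibrium reduce to Σ zᵢ(Kᵢ−1)/(1+ψ₂(Kᵢ−1)) = 0.
Check two-phase: ΣzᵢKᵢ = 1.058 > 1 and Σzᵢ/Kᵢ = 1.785 > 1, so g(0) = 0.058 > 0 and g(1) = -0.785 < 0.
Iterate (Newton) starting at ψ₂ = 0.5:
  ψ₂ = 0.500: g = -0.1631, g' = -0.565 → ψ₂ = 0.211
  ψ₂ = 0.211: g = -0.0269, g' = -0.413 → ψ₂ = 0.146
  ψ₂ = 0.146: g = -0.0004, g' = -0.402 → ψ₂ = 0.145
Converged at ψ₂ = 0.145.
  1: x = 0.391, y = 0.673
  2: x = 0.286, y = 0.250
  3: x = 0.323, y = 0.077

x_3 (drum 2) = 0.323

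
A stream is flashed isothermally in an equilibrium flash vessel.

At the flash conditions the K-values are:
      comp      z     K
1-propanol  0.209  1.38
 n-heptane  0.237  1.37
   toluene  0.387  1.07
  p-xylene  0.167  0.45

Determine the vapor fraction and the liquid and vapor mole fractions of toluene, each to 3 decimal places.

Material balance + equilibrium reduce to Σ zᵢ(Kᵢ−1)/(1+ψ(Kᵢ−1)) = 0.
g(0) = ΣzᵢKᵢ − 1 = 0.102 and g(1) = 1 − Σzᵢ/Kᵢ = -0.057, so a root lies in (0, 1).
Newton iteration, ψ⁰ = 0.4:
  ψ = 0.400: g = 0.0539, g' = -0.132 → ψ = 0.808
  ψ = 0.808: g = -0.0114, g' = -0.202 → ψ = 0.752
  ψ = 0.752: g = -0.0005, g' = -0.187 → ψ = 0.749
Converged at ψ = 0.749.
Compositions from xᵢ = zᵢ/(1+ψ(Kᵢ−1)), yᵢ = Kᵢxᵢ:
  1-propanol: x = 0.163, y = 0.225
  n-heptane: x = 0.186, y = 0.254
  toluene: x = 0.368, y = 0.393
  p-xylene: x = 0.284, y = 0.128

ψ = 0.749, x_toluene = 0.368, y_toluene = 0.393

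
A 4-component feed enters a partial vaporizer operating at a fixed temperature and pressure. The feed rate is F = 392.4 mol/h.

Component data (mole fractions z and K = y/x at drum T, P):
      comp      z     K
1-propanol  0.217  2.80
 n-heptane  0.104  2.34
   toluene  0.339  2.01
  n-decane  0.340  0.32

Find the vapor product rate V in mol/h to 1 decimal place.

V = 276.5 mol/h

Newton iteration, ψ⁰ = 0.5:
  ψ = 0.500: g = 0.1662, g' = -0.775 → ψ = 0.714
  ψ = 0.714: g = -0.0087, g' = -0.895 → ψ = 0.705
Converged at ψ = 0.705.
Then V = ψ·F = 0.7047·392.4 = 276.5 mol/h and L = F − V = 115.9 mol/h.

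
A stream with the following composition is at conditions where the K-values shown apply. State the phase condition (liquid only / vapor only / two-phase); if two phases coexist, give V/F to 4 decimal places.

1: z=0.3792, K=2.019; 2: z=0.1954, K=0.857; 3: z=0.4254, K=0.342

two-phase, V/F = 0.1425

ΣzᵢKᵢ = 1.0785; Σzᵢ/Kᵢ = 1.6597.
Both exceed 1, so a two-phase solution exists.
Material balance + equilibrium reduce to Σ zᵢ(Kᵢ−1)/(1+ψ(Kᵢ−1)) = 0.
Newton iteration, ψ⁰ = 0.6:
  ψ = 0.6000: g = -0.25328, g' = -0.6593 → ψ = 0.2158
  ψ = 0.2158: g = -0.03833, g' = -0.5190 → ψ = 0.1420
  ψ = 0.1420: g = 0.00029, g' = -0.5288 → ψ = 0.1425
Converged at ψ = 0.1425.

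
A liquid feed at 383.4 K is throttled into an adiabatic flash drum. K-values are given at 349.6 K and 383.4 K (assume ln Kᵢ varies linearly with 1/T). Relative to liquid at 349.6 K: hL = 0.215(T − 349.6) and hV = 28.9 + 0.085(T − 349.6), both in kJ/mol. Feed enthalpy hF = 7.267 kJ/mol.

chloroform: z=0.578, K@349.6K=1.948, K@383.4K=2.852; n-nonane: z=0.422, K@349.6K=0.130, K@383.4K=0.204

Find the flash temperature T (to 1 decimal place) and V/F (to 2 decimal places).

Adiabatic flash: solve Rachford–Rice at each trial T, then check hF = ψ·hV(T) + (1−ψ)·hL(T).
  T = 349.6 K: K = (1.948, 0.130), RR gives ψ = 0.219, H_out = 6.335 kJ/mol
  T = 383.4 K: K = (2.852, 0.204), RR gives ψ = 0.498, H_out = 19.478 kJ/mol
  T = 366.5 K: K = (2.378, 0.165), RR gives ψ = 0.386, H_out = 13.929 kJ/mol
  T = 358.1 K: K = (2.159, 0.147), RR gives ψ = 0.313, H_out = 10.532 kJ/mol
  T = 353.9 K: K = (2.053, 0.138), RR gives ψ = 0.270, H_out = 8.578 kJ/mol
  T = 351.8 K: K = (2.001, 0.134), RR gives ψ = 0.246, H_out = 7.518 kJ/mol
Linear interpolation between T = 349.6 (H_out = 6.335) and T = 351.8 (H_out = 7.518) on hF = 7.267 gives T ≈ 351.3 K, at which ψ = 0.24.

T = 351.3 K, V/F = 0.24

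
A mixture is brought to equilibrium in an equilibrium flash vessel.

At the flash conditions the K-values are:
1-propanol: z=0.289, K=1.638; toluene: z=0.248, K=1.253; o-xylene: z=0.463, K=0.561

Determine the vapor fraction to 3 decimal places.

Newton–Raphson from ψ = 0.5:
  ψ = 0.500: g = -0.0649, g' = -0.227 → ψ = 0.213
  ψ = 0.213: g = -0.0025, g' = -0.214 → ψ = 0.202
Converged at ψ = 0.202.

ψ = 0.202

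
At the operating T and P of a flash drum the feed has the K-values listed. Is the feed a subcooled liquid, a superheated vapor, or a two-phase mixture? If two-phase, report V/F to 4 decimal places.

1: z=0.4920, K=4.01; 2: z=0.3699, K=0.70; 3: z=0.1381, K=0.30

two-phase, V/F = 0.8839

ΣzᵢKᵢ = 2.2733; Σzᵢ/Kᵢ = 1.1115.
Both exceed 1, so a two-phase solution exists.
Let ψ = V/F and solve Σ zᵢ(Kᵢ−1)/(1+ψ(Kᵢ−1)) = 0.
Newton iteration, ψ⁰ = 0.4:
  ψ = 0.4000: g = 0.41156, g' = -1.0912 → ψ = 0.7772
  ψ = 0.7772: g = 0.08677, g' = -0.7818 → ψ = 0.8882
  ψ = 0.8882: g = -0.00367, g' = -0.8651 → ψ = 0.8839
Converged at ψ = 0.8839.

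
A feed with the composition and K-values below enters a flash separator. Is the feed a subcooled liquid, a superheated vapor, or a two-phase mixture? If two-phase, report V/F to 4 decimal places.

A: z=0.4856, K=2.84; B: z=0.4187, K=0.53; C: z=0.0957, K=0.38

ΣzᵢKᵢ = 1.6374; Σzᵢ/Kᵢ = 1.2128.
Both exceed 1, so a two-phase solution exists.
Newton iteration, ψ⁰ = 0.5:
  ψ = 0.5000: g = 0.12213, g' = -0.6813 → ψ = 0.6793
  ψ = 0.6793: g = 0.00556, g' = -0.6342 → ψ = 0.6880
Converged at ψ = 0.6880.

two-phase, V/F = 0.6880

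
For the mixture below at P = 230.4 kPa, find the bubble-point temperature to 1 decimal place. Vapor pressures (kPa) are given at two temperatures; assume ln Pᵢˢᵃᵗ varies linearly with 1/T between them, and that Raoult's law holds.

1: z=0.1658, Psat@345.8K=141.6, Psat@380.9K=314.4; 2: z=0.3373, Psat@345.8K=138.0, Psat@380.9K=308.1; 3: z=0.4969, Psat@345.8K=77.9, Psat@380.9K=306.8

Bubble-point temperature: ΣzᵢPᵢˢᵃᵗ(T) = P. Interpolate ln Pᵢˢᵃᵗ = aᵢ + bᵢ/T.
  T = 345.8 K: ΣzᵢPᵢˢᵃᵗ = 108.73 kPa
  T = 380.9 K: ΣzᵢPᵢˢᵃᵗ = 308.50 kPa
  T = 363.4 K: ΣzᵢPᵢˢᵃᵗ = 186.26 kPa
  T = 372.1 K: ΣzᵢPᵢˢᵃᵗ = 240.24 kPa
  T = 367.8 K: ΣzᵢPᵢˢᵃᵗ = 212.04 kPa
  T = 370.0 K: ΣzᵢPᵢˢᵃᵗ = 226.08 kPa
  T = 371.1 K: ΣzᵢPᵢˢᵃᵗ = 233.40 kPa
  T = 370.6 K: ΣzᵢPᵢˢᵃᵗ = 230.05 kPa
Interpolating between 370.6 K and 371.1 K gives T ≈ 370.7 K.

T = 370.7 K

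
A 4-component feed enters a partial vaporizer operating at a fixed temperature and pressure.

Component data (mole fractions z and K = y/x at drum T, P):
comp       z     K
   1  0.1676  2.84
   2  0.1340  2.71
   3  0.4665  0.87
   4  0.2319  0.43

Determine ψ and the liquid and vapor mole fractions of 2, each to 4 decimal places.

Newton iteration, ψ⁰ = 0.42:
  ψ = 0.4200: g = 0.06938, g' = -0.4523 → ψ = 0.5734
  ψ = 0.5734: g = 0.00388, g' = -0.4097 → ψ = 0.5828
  ψ = 0.5828: g = 0.00001, g' = -0.4086 → ψ = 0.5829
Converged at ψ = 0.5829.
Compositions from xᵢ = zᵢ/(1+ψ(Kᵢ−1)), yᵢ = Kᵢxᵢ:
  1: x = 0.0809, y = 0.2297
  2: x = 0.0671, y = 0.1819
  3: x = 0.5047, y = 0.4391
  4: x = 0.3473, y = 0.1493

ψ = 0.5829, x_2 = 0.0671, y_2 = 0.1819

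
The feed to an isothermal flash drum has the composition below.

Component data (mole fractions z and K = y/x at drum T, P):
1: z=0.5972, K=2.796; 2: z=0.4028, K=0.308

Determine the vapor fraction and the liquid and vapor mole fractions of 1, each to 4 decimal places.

Let ψ = V/F and solve Σ zᵢ(Kᵢ−1)/(1+ψ(Kᵢ−1)) = 0.
Feasibility: ΣzᵢKᵢ = 1.7938, Σzᵢ/Kᵢ = 1.5214 — both > 1, two phases present.
Newton–Raphson from ψ = 0.5:
  ψ = 0.5000: g = 0.13890, g' = -0.9857 → ψ = 0.6409
  ψ = 0.6409: g = -0.00227, g' = -1.0392 → ψ = 0.6387
Converged at ψ = 0.6387.
Compositions from xᵢ = zᵢ/(1+ψ(Kᵢ−1)), yᵢ = Kᵢxᵢ:
  1: x = 0.2781, y = 0.7777
  2: x = 0.7219, y = 0.2223

ψ = 0.6387, x_1 = 0.2781, y_1 = 0.7777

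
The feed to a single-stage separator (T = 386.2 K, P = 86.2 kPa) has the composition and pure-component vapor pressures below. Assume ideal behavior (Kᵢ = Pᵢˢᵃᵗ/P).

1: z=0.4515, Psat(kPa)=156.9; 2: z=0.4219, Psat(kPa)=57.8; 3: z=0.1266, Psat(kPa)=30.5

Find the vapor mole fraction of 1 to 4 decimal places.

y_1 = 0.6092

Raoult's law: Kᵢ = Pᵢˢᵃᵗ/P = Pᵢˢᵃᵗ/86.2.
  K_1 = 156.9/86.2 = 1.820186, K_2 = 57.8/86.2 = 0.670534, K_3 = 30.5/86.2 = 0.353828
Let ψ = V/F and solve Σ zᵢ(Kᵢ−1)/(1+ψ(Kᵢ−1)) = 0.
g(0) = ΣzᵢKᵢ − 1 = 0.1495 and g(1) = 1 − Σzᵢ/Kᵢ = -0.2351, so a root lies in (0, 1).
Newton–Raphson from ψ = 0.47:
  ψ = 0.4700: g = -0.01468, g' = -0.3314 → ψ = 0.4257
  ψ = 0.4257: g = -0.00005, g' = -0.3294 → ψ = 0.4256
Converged at ψ = 0.4256.
Compositions from xᵢ = zᵢ/(1+ψ(Kᵢ−1)), yᵢ = Kᵢxᵢ:
  1: x = 0.3347, y = 0.6092
  2: x = 0.4907, y = 0.3290
  3: x = 0.1746, y = 0.0618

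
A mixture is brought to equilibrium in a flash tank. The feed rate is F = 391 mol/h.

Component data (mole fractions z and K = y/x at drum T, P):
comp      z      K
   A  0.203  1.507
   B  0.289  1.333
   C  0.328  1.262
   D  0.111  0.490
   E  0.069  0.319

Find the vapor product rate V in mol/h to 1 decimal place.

V = 339.0 mol/h

Material balance + equilibrium reduce to Σ zᵢ(Kᵢ−1)/(1+ψ(Kᵢ−1)) = 0.
Check two-phase: ΣzᵢKᵢ = 1.181 > 1 and Σzᵢ/Kᵢ = 1.054 > 1, so g(0) = 0.181 > 0 and g(1) = -0.054 < 0.
Iterate (Newton) starting at ψ = 0.5:
  ψ = 0.500: g = 0.0934, g' = -0.200 → ψ = 0.967
  ψ = 0.967: g = -0.0388, g' = -0.443 → ψ = 0.879
  ψ = 0.879: g = -0.0043, g' = -0.353 → ψ = 0.867
Converged at ψ = 0.867.
Then V = ψ·F = 0.8670·391 = 339.0 mol/h and L = F − V = 52.0 mol/h.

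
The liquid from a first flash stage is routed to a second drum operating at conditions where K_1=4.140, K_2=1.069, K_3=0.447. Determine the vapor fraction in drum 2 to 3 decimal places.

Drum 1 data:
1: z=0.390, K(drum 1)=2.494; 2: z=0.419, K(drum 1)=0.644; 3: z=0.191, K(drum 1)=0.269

Drum 1:
Let ψ₁ = V/F and solve Σ zᵢ(Kᵢ−1)/(1+ψ₁(Kᵢ−1)) = 0.
Feasibility: ΣzᵢKᵢ = 1.294, Σzᵢ/Kᵢ = 1.517 — both > 1, two phases present.
Newton iteration, ψ₁⁰ = 0.42:
  ψ₁ = 0.420: g = -0.0189, g' = -0.615 → ψ₁ = 0.389
Converged at ψ₁ = 0.389.
Drum-1 compositions:
  1: x = 0.247, y = 0.615
  2: x = 0.486, y = 0.313
  3: x = 0.267, y = 0.072
Drum-2 feed = drum-1 liquid: z₂ = (0.2466, 0.4864, 0.2670).
Drum 2:
Material balance + equilibrium reduce to Σ zᵢ(Kᵢ−1)/(1+ψ₂(Kᵢ−1)) = 0.
g(0) = ΣzᵢKᵢ − 1 = 0.660 and g(1) = 1 − Σzᵢ/Kᵢ = -0.112, so a root lies in (0, 1).
Newton–Raphson from ψ₂ = 0.5:
  ψ₂ = 0.500: g = 0.1296, g' = -0.526 → ψ₂ = 0.746
  ψ₂ = 0.746: g = 0.0121, g' = -0.456 → ψ₂ = 0.773
Converged at ψ₂ = 0.773.
  1: x = 0.072, y = 0.298
  2: x = 0.462, y = 0.494
  3: x = 0.466, y = 0.208

V/F (drum 2) = 0.773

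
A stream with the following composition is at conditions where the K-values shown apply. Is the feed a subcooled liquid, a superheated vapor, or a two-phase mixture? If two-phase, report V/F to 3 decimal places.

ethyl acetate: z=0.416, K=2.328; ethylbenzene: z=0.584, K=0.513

ΣzᵢKᵢ = 1.268; Σzᵢ/Kᵢ = 1.317.
Both exceed 1, so a two-phase solution exists.
Let ψ = V/F and solve Σ zᵢ(Kᵢ−1)/(1+ψ(Kᵢ−1)) = 0.
Newton–Raphson from ψ = 0.5:
  ψ = 0.500: g = -0.0440, g' = -0.507 → ψ = 0.413
  ψ = 0.413: g = 0.0006, g' = -0.523 → ψ = 0.414
Converged at ψ = 0.414.

two-phase, V/F = 0.414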